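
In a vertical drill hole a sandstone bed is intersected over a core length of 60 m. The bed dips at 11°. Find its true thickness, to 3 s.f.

True thickness t = h · cos(dip) = 60 × cos 11°
t = 60 × 0.9816 = 58.898 m

58.9 m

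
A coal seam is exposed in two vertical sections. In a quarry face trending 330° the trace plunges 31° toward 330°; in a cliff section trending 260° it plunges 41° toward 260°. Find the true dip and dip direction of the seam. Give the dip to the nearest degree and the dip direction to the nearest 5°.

Represent each trace as a vector plunging at its apparent dip toward its trend (east-north-up frame): v₁ = (-0.429, 0.742, -0.515), v₂ = (-0.743, -0.131, -0.656).
n = v₁ × v₂ = (-0.555, 0.102, 0.608) (taken with n_z > 0).
tan δ = √(n_x²+n_y²)/n_z = 0.564/0.608, so δ = 42.8°.
The horizontal component of n points toward azimuth atan2(n_x, n_y) = 280°, the dip direction.

true dip 43°, dip direction 280°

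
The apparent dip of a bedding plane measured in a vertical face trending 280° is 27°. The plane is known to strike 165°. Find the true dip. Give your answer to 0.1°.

The section is 65° from the strike.
tan(true dip) = tan 27° / sin 65° = 0.5622
δ = arctan(0.5622) = 29.34°

29.3°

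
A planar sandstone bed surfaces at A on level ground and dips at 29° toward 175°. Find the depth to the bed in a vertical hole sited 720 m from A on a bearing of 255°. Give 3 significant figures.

69.3 m

The hole lies 80° from the dip direction, so the down-dip offset is 720 × cos 80° = 125.03 m.
Depth = down-dip offset × tan(dip) = 125.03 × tan 29° = 125.03 × 0.5543
Depth = 69.30 m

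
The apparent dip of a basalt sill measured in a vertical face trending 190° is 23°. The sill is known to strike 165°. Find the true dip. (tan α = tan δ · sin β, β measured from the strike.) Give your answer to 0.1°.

45.1°

The section is 25° from the strike.
tan δ = tan α / sin β = tan 23° / sin 25° = 0.4245 / 0.4226 = 1.0044
δ = arctan(1.0044) = 45.13°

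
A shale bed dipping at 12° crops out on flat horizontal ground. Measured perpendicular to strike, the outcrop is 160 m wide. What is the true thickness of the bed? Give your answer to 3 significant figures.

33.3 m

True thickness t = w · sin(dip) = 160 × sin 12°
t = 160 × 0.2079 = 33.266 m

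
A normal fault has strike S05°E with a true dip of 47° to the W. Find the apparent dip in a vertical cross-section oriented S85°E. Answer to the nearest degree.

47°

Angle between strike (S05°E) and section (S85°E): β = 80°.
tan(apparent dip) = tan 47° · sin 80° = 1.0561
apparent dip = arctan 1.0561 = 46.56°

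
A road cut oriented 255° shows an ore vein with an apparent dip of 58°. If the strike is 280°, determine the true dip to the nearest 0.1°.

75.2°

The section is 25° from the strike.
tan δ = tan α / sin β = tan 58° / sin 25° = 1.6003 / 0.4226 = 3.7867
δ = arctan(3.7867) = 75.21°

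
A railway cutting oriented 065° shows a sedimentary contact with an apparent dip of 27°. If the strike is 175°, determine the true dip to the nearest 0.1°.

β = acute angle between strike 175° and section 065° = 70°.
tan δ = tan α / sin β = tan 27° / sin 70° = 0.5095 / 0.9397 = 0.5422
true dip = arctan 0.5422 = 28.47°

28.5°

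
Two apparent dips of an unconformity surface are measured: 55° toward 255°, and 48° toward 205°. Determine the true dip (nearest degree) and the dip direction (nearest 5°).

true dip 55°, dip direction 245°

The two traces are lines in the plane: v₁ = (sin 255°·cos 55°, cos 255°·cos 55°, −sin 55°), v₂ = (sin 205°·cos 48°, cos 205°·cos 48°, −sin 48°).
The plane normal is n = v₁ × v₂ ∝ (-0.386, -0.180, 0.294).
Dip δ = arctan(|n_h|/n_z) = arctan(0.426/0.294) = 55.4°.
The horizontal component of n points toward azimuth atan2(n_x, n_y) = 245°, the dip direction.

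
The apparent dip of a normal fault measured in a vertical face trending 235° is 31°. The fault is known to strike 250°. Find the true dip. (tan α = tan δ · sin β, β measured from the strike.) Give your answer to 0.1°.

66.7°

The section is 15° from the strike.
tan(true dip) = tan 31° / sin 15° = 2.3215
δ = arctan(2.3215) = 66.70°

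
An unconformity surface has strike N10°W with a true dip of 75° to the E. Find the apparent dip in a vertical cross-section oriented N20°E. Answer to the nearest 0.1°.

The section lies 30° from the strike.
tan α = tan 75° × sin 30° = 3.7321 × 0.5000 = 1.8660
α = arctan(1.8660) = 61.81°

61.8°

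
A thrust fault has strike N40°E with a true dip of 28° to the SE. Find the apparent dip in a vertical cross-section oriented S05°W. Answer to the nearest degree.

The strike is N40°E and the section trends S05°W; the acute angle between them is β = 35°.
tan α = tan 28° × sin 35° = 0.5317 × 0.5736 = 0.3050
α = arctan(0.3050) = 16.96°

17°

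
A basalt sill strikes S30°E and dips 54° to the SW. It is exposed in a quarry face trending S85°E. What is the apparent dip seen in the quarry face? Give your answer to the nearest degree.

Angle between strike (S30°E) and section (S85°E): β = 55°.
tan α = tan 54° × sin 55° = 1.3764 × 0.8192 = 1.1275
apparent dip = arctan 1.1275 = 48.43°

48°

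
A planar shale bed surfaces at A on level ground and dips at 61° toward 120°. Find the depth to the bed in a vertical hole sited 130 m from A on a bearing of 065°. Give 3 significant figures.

The hole lies 55° from the dip direction, so the down-dip offset is 130 × cos 55° = 74.56 m.
Depth = down-dip offset × tan(dip) = 74.56 × tan 61° = 74.56 × 1.8040
Depth = 134.52 m

135 m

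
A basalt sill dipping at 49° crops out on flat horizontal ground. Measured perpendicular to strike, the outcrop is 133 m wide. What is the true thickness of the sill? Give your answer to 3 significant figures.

100 m

True thickness t = w · sin(dip) = 133 × sin 49°
t = 133 × 0.7547 = 100.376 m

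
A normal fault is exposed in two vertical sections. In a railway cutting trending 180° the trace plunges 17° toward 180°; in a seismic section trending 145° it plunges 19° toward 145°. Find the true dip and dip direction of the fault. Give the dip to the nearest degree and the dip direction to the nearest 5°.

true dip 19°, dip direction 150°

Each apparent-dip line lies in the plane. As unit vectors (x east, y north, z up), v₁ plunges 17°→180° and v₂ plunges 19°→145°.
Cross product v₁ × v₂ gives the pole to the plane: n ∝ (0.085, -0.159, 0.519).
Dip δ = arctan(|n_h|/n_z) = arctan(0.180/0.519) = 19.1°.
Dip direction = azimuth of (n_x, n_y) = atan2(0.085, -0.159) = 152°.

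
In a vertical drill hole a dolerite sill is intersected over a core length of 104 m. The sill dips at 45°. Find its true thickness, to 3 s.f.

73.5 m

True thickness t = h · cos(dip) = 104 × cos 45°
t = 104 × 0.7071 = 73.539 m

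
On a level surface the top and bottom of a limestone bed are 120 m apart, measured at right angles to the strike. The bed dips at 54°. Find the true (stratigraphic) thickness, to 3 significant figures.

True thickness t = w · sin(dip) = 120 × sin 54°
t = 120 × 0.8090 = 97.082 m

97.1 m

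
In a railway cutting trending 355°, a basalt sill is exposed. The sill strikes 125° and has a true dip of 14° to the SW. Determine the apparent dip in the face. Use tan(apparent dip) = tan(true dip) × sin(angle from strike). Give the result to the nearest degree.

11°

The strike is 125° and the section trends 355°; the acute angle between them is β = 50°.
tan α = tan 14° × sin 50° = 0.2493 × 0.7660 = 0.1910
α = arctan(0.1910) = 10.81°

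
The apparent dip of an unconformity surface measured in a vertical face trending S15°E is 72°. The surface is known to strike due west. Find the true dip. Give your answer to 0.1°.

72.6°

The section is 75° from the strike.
tan δ = tan α / sin β = tan 72° / sin 75° = 3.0777 / 0.9659 = 3.1863
δ = arctan(3.1863) = 72.58°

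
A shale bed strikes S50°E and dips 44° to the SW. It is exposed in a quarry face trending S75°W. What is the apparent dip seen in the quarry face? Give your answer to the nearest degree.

The section lies 55° from the strike.
tan(apparent dip) = tan 44° · sin 55° = 0.7910
apparent dip = arctan 0.7910 = 38.35°

38°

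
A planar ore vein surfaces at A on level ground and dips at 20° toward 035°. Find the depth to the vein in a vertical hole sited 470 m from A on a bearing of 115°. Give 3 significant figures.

29.7 m

The hole lies 80° from the dip direction, so the down-dip offset is 470 × cos 80° = 81.61 m.
Depth = down-dip offset × tan(dip) = 81.61 × tan 20° = 81.61 × 0.3640
Depth = 29.71 m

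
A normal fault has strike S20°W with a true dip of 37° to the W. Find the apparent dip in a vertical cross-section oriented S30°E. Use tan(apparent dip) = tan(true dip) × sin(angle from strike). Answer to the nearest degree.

Angle between strike (S20°W) and section (S30°E): β = 50°.
tan(apparent dip) = tan 37° · sin 50° = 0.5773
apparent dip = arctan 0.5773 = 30.00°

30°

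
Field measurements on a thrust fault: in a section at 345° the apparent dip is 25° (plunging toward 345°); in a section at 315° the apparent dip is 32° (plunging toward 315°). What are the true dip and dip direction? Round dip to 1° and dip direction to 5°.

true dip 33°, dip direction 300°

Represent each trace as a vector plunging at its apparent dip toward its trend (east-north-up frame): v₁ = (-0.235, 0.875, -0.423), v₂ = (-0.600, 0.600, -0.530).
The plane normal is n = v₁ × v₂ ∝ (-0.210, 0.129, 0.384).
True dip = arccos(n_z / |n|) = arccos(0.8413) = 32.7°.
Dip direction = azimuth of (n_x, n_y) = atan2(-0.210, 0.129) = 302°.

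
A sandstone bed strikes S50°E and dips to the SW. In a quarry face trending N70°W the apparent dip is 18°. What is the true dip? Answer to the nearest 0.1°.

β = acute angle between strike S50°E and section N70°W = 20°.
tan(true dip) = tan 18° / sin 20° = 0.9500
δ = arctan(0.9500) = 43.53°

43.5°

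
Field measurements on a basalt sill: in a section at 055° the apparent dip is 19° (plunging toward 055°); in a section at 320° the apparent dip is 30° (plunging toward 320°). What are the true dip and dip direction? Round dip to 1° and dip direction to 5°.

Each apparent-dip line lies in the plane. As unit vectors (x east, y north, z up), v₁ plunges 19°→055° and v₂ plunges 30°→320°.
n = v₁ × v₂ = (-0.055, 0.568, 0.816) (taken with n_z > 0).
True dip = arccos(n_z / |n|) = arccos(0.8192) = 35.0°.
Dip direction = atan2(-0.055, 0.568) = 354° (azimuth of n's horizontal projection).

true dip 35°, dip direction 355°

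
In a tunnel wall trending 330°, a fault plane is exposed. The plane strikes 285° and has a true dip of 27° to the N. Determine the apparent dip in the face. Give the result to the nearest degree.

20°

The section lies 45° from the strike.
tan(apparent dip) = tan 27° · sin 45° = 0.3603
α = arctan(0.3603) = 19.81°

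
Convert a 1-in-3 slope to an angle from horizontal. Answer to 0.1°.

tan θ = 1/3 = 0.3333
θ = arctan(0.3333) = 18.43°

18.4°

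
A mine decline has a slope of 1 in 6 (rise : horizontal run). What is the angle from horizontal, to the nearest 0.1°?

9.5°

tan θ = 1/6 = 0.1667
θ = arctan(0.1667) = 9.46°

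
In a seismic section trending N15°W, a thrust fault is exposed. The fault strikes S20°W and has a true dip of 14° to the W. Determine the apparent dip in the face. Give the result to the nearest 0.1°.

The strike is S20°W and the section trends N15°W; the acute angle between them is β = 35°.
tan(apparent dip) = tan 14° · sin 35° = 0.1430
α = arctan(0.1430) = 8.14°

8.1°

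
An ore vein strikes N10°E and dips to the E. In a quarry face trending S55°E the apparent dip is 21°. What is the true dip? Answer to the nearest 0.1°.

23.0°

β = acute angle between strike N10°E and section S55°E = 65°.
tan(true dip) = tan 21° / sin 65° = 0.4235
true dip = arctan 0.4235 = 22.95°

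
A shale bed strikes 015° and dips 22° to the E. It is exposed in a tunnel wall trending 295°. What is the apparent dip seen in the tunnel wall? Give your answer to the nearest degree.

The section lies 80° from the strike.
tan(apparent dip) = tan 22° · sin 80° = 0.3979
α = arctan(0.3979) = 21.70°

22°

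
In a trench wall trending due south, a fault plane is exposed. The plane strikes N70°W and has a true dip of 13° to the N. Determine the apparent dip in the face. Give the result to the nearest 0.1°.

The section lies 70° from the strike.
tan(apparent dip) = tan 13° · sin 70° = 0.2169
α = arctan(0.2169) = 12.24°

12.2°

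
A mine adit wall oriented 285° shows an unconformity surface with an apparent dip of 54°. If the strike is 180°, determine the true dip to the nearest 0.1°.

54.9°

β = acute angle between strike 180° and section 285° = 75°.
tan δ = tan α / sin β = tan 54° / sin 75° = 1.3764 / 0.9659 = 1.4249
δ = arctan(1.4249) = 54.94°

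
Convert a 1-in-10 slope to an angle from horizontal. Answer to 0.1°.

5.7°

tan θ = 1/10 = 0.1000
θ = arctan(0.1000) = 5.71°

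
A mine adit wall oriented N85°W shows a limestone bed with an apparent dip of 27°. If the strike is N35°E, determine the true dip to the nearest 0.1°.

The section is 60° from the strike.
tan δ = tan α / sin β = tan 27° / sin 60° = 0.5095 / 0.8660 = 0.5883
true dip = arctan 0.5883 = 30.47°

30.5°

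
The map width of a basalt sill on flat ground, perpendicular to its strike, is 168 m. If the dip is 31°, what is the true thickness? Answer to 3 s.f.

True thickness t = w · sin(dip) = 168 × sin 31°
t = 168 × 0.5150 = 86.526 m

86.5 m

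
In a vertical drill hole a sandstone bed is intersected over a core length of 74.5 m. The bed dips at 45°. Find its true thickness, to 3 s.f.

True thickness t = h · cos(dip) = 74.5 × cos 45°
t = 74.5 × 0.7071 = 52.679 m

52.7 m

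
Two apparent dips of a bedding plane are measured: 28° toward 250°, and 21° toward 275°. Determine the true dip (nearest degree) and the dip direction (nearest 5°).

The two traces are lines in the plane: v₁ = (sin 250°·cos 28°, cos 250°·cos 28°, −sin 28°), v₂ = (sin 275°·cos 21°, cos 275°·cos 21°, −sin 21°).
The plane normal is n = v₁ × v₂ ∝ (-0.146, -0.139, 0.348).
Dip δ = arctan(|n_h|/n_z) = arctan(0.202/0.348) = 30.1°.
Dip direction = atan2(-0.146, -0.139) = 226° (azimuth of n's horizontal projection).

true dip 30°, dip direction 225°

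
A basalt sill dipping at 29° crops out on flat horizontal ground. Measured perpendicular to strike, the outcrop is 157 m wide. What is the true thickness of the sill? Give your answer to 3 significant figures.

76.1 m

True thickness t = w · sin(dip) = 157 × sin 29°
t = 157 × 0.4848 = 76.115 m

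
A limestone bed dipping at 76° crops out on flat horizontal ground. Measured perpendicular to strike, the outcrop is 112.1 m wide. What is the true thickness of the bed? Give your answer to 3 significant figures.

109 m

True thickness t = w · sin(dip) = 112.1 × sin 76°
t = 112.1 × 0.9703 = 108.770 m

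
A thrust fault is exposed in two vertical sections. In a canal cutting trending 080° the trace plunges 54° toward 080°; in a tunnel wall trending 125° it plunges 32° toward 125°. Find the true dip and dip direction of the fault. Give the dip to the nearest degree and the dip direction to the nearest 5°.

The two traces are lines in the plane: v₁ = (sin 80°·cos 54°, cos 80°·cos 54°, −sin 54°), v₂ = (sin 125°·cos 32°, cos 125°·cos 32°, −sin 32°).
n = v₁ × v₂ = (0.448, 0.255, 0.352) (taken with n_z > 0).
Dip δ = arctan(|n_h|/n_z) = arctan(0.515/0.352) = 55.6°.
The horizontal component of n points toward azimuth atan2(n_x, n_y) = 60°, the dip direction.

true dip 56°, dip direction 060°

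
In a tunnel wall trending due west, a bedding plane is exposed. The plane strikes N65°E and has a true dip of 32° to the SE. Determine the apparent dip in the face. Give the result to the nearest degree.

15°

Angle between strike (N65°E) and section (due west): β = 25°.
tan(apparent dip) = tan 32° · sin 25° = 0.2641
α = arctan(0.2641) = 14.79°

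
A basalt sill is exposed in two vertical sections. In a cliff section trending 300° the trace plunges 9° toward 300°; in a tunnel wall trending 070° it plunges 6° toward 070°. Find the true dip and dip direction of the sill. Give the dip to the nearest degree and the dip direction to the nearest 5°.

Each apparent-dip line lies in the plane. As unit vectors (x east, y north, z up), v₁ plunges 9°→300° and v₂ plunges 6°→070°.
Cross product v₁ × v₂ gives the pole to the plane: n ∝ (-0.002, 0.236, 0.752).
True dip = arccos(n_z / |n|) = arccos(0.9543) = 17.4°.
Dip direction = atan2(-0.002, 0.236) = 360° (azimuth of n's horizontal projection).

true dip 17°, dip direction 000°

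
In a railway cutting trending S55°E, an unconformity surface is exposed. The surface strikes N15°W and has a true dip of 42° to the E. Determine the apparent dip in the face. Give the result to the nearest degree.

30°

The strike is N15°W and the section trends S55°E; the acute angle between them is β = 40°.
tan α = tan 42° × sin 40° = 0.9004 × 0.6428 = 0.5788
α = arctan(0.5788) = 30.06°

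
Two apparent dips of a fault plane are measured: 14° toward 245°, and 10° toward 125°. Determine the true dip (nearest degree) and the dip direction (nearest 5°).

true dip 23°, dip direction 190°

Each apparent-dip line lies in the plane. As unit vectors (x east, y north, z up), v₁ plunges 14°→245° and v₂ plunges 10°→125°.
n = v₁ × v₂ = (-0.065, -0.348, 0.828) (taken with n_z > 0).
Dip δ = arctan(|n_h|/n_z) = arctan(0.354/0.828) = 23.2°.
Dip direction = azimuth of (n_x, n_y) = atan2(-0.065, -0.348) = 191°.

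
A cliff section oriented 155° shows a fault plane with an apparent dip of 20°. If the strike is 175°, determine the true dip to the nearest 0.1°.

46.8°

The section is 20° from the strike.
tan(true dip) = tan 20° / sin 20° = 1.0642
true dip = arctan 1.0642 = 46.78°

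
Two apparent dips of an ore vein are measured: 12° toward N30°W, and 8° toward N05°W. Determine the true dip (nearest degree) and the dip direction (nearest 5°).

true dip 14°, dip direction 300°

Each apparent-dip line lies in the plane. As unit vectors (x east, y north, z up), v₁ plunges 12°→N30°W and v₂ plunges 8°→N05°W.
n = v₁ × v₂ = (-0.087, 0.050, 0.409) (taken with n_z > 0).
Dip δ = arctan(|n_h|/n_z) = arctan(0.101/0.409) = 13.8°.
Dip direction = atan2(-0.087, 0.050) = 300° (azimuth of n's horizontal projection).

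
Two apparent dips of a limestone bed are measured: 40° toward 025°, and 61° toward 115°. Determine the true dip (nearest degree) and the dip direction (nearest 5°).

true dip 63°, dip direction 090°

Each apparent-dip line lies in the plane. As unit vectors (x east, y north, z up), v₁ plunges 40°→025° and v₂ plunges 61°→115°.
n = v₁ × v₂ = (0.739, -0.001, 0.371) (taken with n_z > 0).
Dip δ = arctan(|n_h|/n_z) = arctan(0.739/0.371) = 63.3°.
Dip direction = azimuth of (n_x, n_y) = atan2(0.739, -0.001) = 90°.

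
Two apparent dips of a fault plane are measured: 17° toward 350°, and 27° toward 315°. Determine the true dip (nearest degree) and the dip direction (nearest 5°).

true dip 29°, dip direction 295°

Each apparent-dip line lies in the plane. As unit vectors (x east, y north, z up), v₁ plunges 17°→350° and v₂ plunges 27°→315°.
n = v₁ × v₂ = (-0.243, 0.109, 0.489) (taken with n_z > 0).
True dip = arccos(n_z / |n|) = arccos(0.8779) = 28.6°.
Dip direction = azimuth of (n_x, n_y) = atan2(-0.243, 0.109) = 294°.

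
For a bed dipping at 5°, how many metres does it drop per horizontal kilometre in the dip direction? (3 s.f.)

drop per km = 1000 × tan 5° = 1000 × 0.0875

87.5 m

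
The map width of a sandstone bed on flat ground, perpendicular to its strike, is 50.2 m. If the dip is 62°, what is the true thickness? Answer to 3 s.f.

True thickness t = w · sin(dip) = 50.2 × sin 62°
t = 50.2 × 0.8829 = 44.324 m

44.3 m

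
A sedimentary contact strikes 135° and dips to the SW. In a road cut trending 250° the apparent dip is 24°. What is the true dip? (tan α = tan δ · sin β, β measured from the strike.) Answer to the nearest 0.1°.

The section is 65° from the strike.
tan(true dip) = tan 24° / sin 65° = 0.4913
δ = arctan(0.4913) = 26.16°

26.2°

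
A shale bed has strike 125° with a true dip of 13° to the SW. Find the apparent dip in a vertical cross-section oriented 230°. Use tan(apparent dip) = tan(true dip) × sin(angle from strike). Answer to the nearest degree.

13°

The section lies 75° from the strike.
tan α = tan 13° × sin 75° = 0.2309 × 0.9659 = 0.2230
α = arctan(0.2230) = 12.57°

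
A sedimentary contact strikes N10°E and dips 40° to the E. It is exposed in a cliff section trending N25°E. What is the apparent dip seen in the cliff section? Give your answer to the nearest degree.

12°

Angle between strike (N10°E) and section (N25°E): β = 15°.
tan(apparent dip) = tan 40° · sin 15° = 0.2172
apparent dip = arctan 0.2172 = 12.25°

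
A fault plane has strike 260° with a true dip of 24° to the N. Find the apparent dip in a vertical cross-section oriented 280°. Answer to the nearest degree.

The section lies 20° from the strike.
tan α = tan 24° × sin 20° = 0.4452 × 0.3420 = 0.1523
apparent dip = arctan 0.1523 = 8.66°

9°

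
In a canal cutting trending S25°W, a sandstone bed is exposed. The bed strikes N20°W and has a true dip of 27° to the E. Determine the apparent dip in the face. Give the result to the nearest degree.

20°

Angle between strike (N20°W) and section (S25°W): β = 45°.
tan(apparent dip) = tan 27° · sin 45° = 0.3603
α = arctan(0.3603) = 19.81°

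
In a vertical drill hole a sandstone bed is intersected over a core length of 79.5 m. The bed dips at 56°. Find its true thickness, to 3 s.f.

44.5 m

True thickness t = h · cos(dip) = 79.5 × cos 56°
t = 79.5 × 0.5592 = 44.456 m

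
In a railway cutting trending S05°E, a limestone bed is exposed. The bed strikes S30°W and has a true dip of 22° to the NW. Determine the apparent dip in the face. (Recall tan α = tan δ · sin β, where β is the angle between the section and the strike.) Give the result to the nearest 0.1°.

The strike is S30°W and the section trends S05°E; the acute angle between them is β = 35°.
tan(apparent dip) = tan 22° · sin 35° = 0.2317
α = arctan(0.2317) = 13.05°

13.0°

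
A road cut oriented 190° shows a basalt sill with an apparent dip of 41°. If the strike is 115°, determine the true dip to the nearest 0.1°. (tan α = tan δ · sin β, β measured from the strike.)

β = acute angle between strike 115° and section 190° = 75°.
tan(true dip) = tan 41° / sin 75° = 0.9000
true dip = arctan 0.9000 = 41.99°

42.0°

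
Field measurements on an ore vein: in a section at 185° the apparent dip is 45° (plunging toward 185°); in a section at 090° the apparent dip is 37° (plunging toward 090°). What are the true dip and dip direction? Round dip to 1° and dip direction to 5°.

Represent each trace as a vector plunging at its apparent dip toward its trend (east-north-up frame): v₁ = (-0.062, -0.704, -0.707), v₂ = (0.799, 0.000, -0.602).
The plane normal is n = v₁ × v₂ ∝ (0.424, -0.602, 0.563).
tan δ = √(n_x²+n_y²)/n_z = 0.736/0.563, so δ = 52.6°.
Dip direction = azimuth of (n_x, n_y) = atan2(0.424, -0.602) = 145°.

true dip 53°, dip direction 145°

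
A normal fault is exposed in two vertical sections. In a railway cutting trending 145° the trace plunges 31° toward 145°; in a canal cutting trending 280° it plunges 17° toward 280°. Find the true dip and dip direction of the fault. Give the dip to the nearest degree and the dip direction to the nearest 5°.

Represent each trace as a vector plunging at its apparent dip toward its trend (east-north-up frame): v₁ = (0.492, -0.702, -0.515), v₂ = (-0.942, 0.166, -0.292).
n = v₁ × v₂ = (-0.291, -0.629, 0.580) (taken with n_z > 0).
tan δ = √(n_x²+n_y²)/n_z = 0.693/0.580, so δ = 50.1°.
Dip direction = atan2(-0.291, -0.629) = 205° (azimuth of n's horizontal projection).

true dip 50°, dip direction 205°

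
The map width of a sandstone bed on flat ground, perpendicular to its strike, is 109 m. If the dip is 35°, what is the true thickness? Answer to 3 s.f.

True thickness t = w · sin(dip) = 109 × sin 35°
t = 109 × 0.5736 = 62.520 m

62.5 m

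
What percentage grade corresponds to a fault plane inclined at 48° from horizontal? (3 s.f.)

111%

grade % = 100 × tan 48° = 100 × 1.1106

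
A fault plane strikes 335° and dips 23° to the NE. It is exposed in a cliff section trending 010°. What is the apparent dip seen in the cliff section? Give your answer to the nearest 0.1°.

The section lies 35° from the strike.
tan α = tan 23° × sin 35° = 0.4245 × 0.5736 = 0.2435
apparent dip = arctan 0.2435 = 13.68°

13.7°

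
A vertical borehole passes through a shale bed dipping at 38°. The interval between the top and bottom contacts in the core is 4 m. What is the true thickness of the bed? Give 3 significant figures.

3.15 m

True thickness t = h · cos(dip) = 4 × cos 38°
t = 4 × 0.7880 = 3.152 m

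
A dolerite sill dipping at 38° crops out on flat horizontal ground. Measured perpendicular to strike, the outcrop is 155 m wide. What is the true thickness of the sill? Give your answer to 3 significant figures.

95.4 m

True thickness t = w · sin(dip) = 155 × sin 38°
t = 155 × 0.6157 = 95.428 m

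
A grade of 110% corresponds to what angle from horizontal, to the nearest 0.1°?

tan θ = 110/100 = 1.1000
θ = arctan(1.1000) = 47.73°

47.7°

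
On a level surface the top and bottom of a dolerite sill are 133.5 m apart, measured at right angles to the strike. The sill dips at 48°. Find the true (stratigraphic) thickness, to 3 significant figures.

True thickness t = w · sin(dip) = 133.5 × sin 48°
t = 133.5 × 0.7431 = 99.210 m

99.2 m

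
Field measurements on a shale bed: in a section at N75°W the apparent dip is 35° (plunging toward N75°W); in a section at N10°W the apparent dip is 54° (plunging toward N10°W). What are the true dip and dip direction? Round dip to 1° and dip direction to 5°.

true dip 54°, dip direction 345°

The two traces are lines in the plane: v₁ = (sin 285°·cos 35°, cos 285°·cos 35°, −sin 35°), v₂ = (sin 350°·cos 54°, cos 350°·cos 54°, −sin 54°).
The plane normal is n = v₁ × v₂ ∝ (-0.160, 0.582, 0.436).
tan δ = √(n_x²+n_y²)/n_z = 0.603/0.436, so δ = 54.1°.
The horizontal component of n points toward azimuth atan2(n_x, n_y) = 345°, the dip direction.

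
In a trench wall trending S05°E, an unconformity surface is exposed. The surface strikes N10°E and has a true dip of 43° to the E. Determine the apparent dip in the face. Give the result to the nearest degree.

14°

The section lies 15° from the strike.
tan(apparent dip) = tan 43° · sin 15° = 0.2414
α = arctan(0.2414) = 13.57°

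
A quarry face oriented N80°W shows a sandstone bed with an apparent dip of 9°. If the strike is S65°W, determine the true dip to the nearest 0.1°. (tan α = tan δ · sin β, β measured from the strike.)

15.4°

β = acute angle between strike S65°W and section N80°W = 35°.
tan δ = tan α / sin β = tan 9° / sin 35° = 0.1584 / 0.5736 = 0.2761
δ = arctan(0.2761) = 15.44°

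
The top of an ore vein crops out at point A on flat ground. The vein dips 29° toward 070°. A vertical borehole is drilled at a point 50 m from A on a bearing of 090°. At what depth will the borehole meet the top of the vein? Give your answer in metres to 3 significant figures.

The hole lies 20° from the dip direction, so the down-dip offset is 50 × cos 20° = 46.98 m.
Depth = down-dip offset × tan(dip) = 46.98 × tan 29° = 46.98 × 0.5543
Depth = 26.04 m

26.0 m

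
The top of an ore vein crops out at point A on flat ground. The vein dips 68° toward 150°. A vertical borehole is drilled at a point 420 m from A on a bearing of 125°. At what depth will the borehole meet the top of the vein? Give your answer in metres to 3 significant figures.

942 m

The hole lies 25° from the dip direction, so the down-dip offset is 420 × cos 25° = 380.65 m.
Depth = down-dip offset × tan(dip) = 380.65 × tan 68° = 380.65 × 2.4751
Depth = 942.14 m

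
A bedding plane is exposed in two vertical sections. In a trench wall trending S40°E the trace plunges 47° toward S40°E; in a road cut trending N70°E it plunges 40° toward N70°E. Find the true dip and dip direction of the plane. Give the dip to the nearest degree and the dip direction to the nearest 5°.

The two traces are lines in the plane: v₁ = (sin 140°·cos 47°, cos 140°·cos 47°, −sin 47°), v₂ = (sin 70°·cos 40°, cos 70°·cos 40°, −sin 40°).
n = v₁ × v₂ = (0.527, -0.245, 0.491) (taken with n_z > 0).
True dip = arccos(n_z / |n|) = arccos(0.6451) = 49.8°.
Dip direction = atan2(0.527, -0.245) = 115° (azimuth of n's horizontal projection).

true dip 50°, dip direction 115°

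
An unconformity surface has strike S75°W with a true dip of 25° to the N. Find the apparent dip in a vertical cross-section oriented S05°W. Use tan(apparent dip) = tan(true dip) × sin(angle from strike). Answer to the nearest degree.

24°

The section lies 70° from the strike.
tan(apparent dip) = tan 25° · sin 70° = 0.4382
α = arctan(0.4382) = 23.66°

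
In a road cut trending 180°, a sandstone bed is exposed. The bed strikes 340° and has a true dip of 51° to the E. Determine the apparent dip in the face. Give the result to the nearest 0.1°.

22.9°

Angle between strike (340°) and section (180°): β = 20°.
tan α = tan 51° × sin 20° = 1.2349 × 0.3420 = 0.4224
α = arctan(0.4224) = 22.90°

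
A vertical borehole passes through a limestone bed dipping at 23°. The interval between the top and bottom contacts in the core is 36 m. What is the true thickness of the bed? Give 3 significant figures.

33.1 m

True thickness t = h · cos(dip) = 36 × cos 23°
t = 36 × 0.9205 = 33.138 m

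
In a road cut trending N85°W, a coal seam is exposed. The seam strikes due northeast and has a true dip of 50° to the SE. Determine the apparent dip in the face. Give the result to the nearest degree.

42°

Angle between strike (due northeast) and section (N85°W): β = 50°.
tan α = tan 50° × sin 50° = 1.1918 × 0.7660 = 0.9129
α = arctan(0.9129) = 42.39°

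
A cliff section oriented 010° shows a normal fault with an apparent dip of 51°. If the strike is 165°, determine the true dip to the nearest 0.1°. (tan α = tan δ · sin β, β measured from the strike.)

The section is 25° from the strike.
tan(true dip) = tan 51° / sin 25° = 2.9220
true dip = arctan 2.9220 = 71.11°

71.1°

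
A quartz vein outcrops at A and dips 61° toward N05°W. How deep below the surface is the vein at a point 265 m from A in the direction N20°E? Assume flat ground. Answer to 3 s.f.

433 m

The hole lies 25° from the dip direction, so the down-dip offset is 265 × cos 25° = 240.17 m.
Depth = down-dip offset × tan(dip) = 240.17 × tan 61° = 240.17 × 1.8040
Depth = 433.28 m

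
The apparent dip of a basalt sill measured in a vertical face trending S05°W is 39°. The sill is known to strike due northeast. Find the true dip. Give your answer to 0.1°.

β = acute angle between strike due northeast and section S05°W = 40°.
tan(true dip) = tan 39° / sin 40° = 1.2598
true dip = arctan 1.2598 = 51.56°

51.6°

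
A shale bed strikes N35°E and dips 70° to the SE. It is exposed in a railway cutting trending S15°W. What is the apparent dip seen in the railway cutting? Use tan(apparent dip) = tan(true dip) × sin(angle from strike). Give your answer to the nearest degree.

The strike is N35°E and the section trends S15°W; the acute angle between them is β = 20°.
tan(apparent dip) = tan 70° · sin 20° = 0.9397
α = arctan(0.9397) = 43.22°

43°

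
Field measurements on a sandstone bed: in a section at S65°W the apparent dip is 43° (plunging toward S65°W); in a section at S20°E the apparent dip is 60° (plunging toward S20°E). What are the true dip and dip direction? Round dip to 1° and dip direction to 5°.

Each apparent-dip line lies in the plane. As unit vectors (x east, y north, z up), v₁ plunges 43°→S65°W and v₂ plunges 60°→S20°E.
n = v₁ × v₂ = (-0.053, -0.691, 0.364) (taken with n_z > 0).
True dip = arccos(n_z / |n|) = arccos(0.4655) = 62.3°.
Dip direction = azimuth of (n_x, n_y) = atan2(-0.053, -0.691) = 184°.

true dip 62°, dip direction 185°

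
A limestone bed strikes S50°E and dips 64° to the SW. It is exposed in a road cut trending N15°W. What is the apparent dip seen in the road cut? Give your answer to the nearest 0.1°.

The section lies 35° from the strike.
tan(apparent dip) = tan 64° · sin 35° = 1.1760
apparent dip = arctan 1.1760 = 49.62°

49.6°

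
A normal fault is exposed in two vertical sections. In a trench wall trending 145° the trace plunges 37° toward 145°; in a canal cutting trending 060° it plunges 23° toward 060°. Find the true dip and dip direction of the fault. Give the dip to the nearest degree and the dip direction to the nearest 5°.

The two traces are lines in the plane: v₁ = (sin 145°·cos 37°, cos 145°·cos 37°, −sin 37°), v₂ = (sin 60°·cos 23°, cos 60°·cos 23°, −sin 23°).
n = v₁ × v₂ = (0.533, -0.301, 0.732) (taken with n_z > 0).
True dip = arccos(n_z / |n|) = arccos(0.7675) = 39.9°.
Dip direction = atan2(0.533, -0.301) = 119° (azimuth of n's horizontal projection).

true dip 40°, dip direction 120°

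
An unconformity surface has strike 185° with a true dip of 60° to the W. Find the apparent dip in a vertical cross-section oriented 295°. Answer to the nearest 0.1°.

58.4°

The section lies 70° from the strike.
tan α = tan 60° × sin 70° = 1.7321 × 0.9397 = 1.6276
apparent dip = arctan 1.6276 = 58.43°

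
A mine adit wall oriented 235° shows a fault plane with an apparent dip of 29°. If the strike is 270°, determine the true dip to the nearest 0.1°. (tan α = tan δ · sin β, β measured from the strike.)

The section is 35° from the strike.
tan δ = tan α / sin β = tan 29° / sin 35° = 0.5543 / 0.5736 = 0.9664
true dip = arctan 0.9664 = 44.02°

44.0°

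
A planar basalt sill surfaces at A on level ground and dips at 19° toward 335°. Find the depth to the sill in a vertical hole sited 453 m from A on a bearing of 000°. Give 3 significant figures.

The hole lies 25° from the dip direction, so the down-dip offset is 453 × cos 25° = 410.56 m.
Depth = down-dip offset × tan(dip) = 410.56 × tan 19° = 410.56 × 0.3443
Depth = 141.37 m

141 m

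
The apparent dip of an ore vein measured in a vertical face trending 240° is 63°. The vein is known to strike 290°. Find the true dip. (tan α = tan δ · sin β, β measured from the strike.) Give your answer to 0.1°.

The section is 50° from the strike.
tan(true dip) = tan 63° / sin 50° = 2.5620
δ = arctan(2.5620) = 68.68°

68.7°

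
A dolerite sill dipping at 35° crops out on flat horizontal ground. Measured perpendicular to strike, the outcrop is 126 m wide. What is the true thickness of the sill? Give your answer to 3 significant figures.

True thickness t = w · sin(dip) = 126 × sin 35°
t = 126 × 0.5736 = 72.271 m

72.3 m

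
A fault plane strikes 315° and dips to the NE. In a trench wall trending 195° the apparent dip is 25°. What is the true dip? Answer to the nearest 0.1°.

28.3°

β = acute angle between strike 315° and section 195° = 60°.
tan δ = tan α / sin β = tan 25° / sin 60° = 0.4663 / 0.8660 = 0.5384
true dip = arctan 0.5384 = 28.30°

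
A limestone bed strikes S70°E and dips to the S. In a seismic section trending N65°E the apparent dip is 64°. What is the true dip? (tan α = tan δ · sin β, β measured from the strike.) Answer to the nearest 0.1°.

71.0°

The section is 45° from the strike.
tan(true dip) = tan 64° / sin 45° = 2.8996
δ = arctan(2.8996) = 70.97°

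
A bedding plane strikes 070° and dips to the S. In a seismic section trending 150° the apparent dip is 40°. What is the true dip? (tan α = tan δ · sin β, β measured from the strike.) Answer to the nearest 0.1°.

40.4°

β = acute angle between strike 070° and section 150° = 80°.
tan δ = tan α / sin β = tan 40° / sin 80° = 0.8391 / 0.9848 = 0.8520
true dip = arctan 0.8520 = 40.43°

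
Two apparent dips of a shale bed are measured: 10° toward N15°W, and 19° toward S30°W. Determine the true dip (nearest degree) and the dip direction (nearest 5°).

Represent each trace as a vector plunging at its apparent dip toward its trend (east-north-up frame): v₁ = (-0.255, 0.951, -0.174), v₂ = (-0.473, -0.819, -0.326).
n = v₁ × v₂ = (-0.452, -0.001, 0.658) (taken with n_z > 0).
tan δ = √(n_x²+n_y²)/n_z = 0.452/0.658, so δ = 34.5°.
The horizontal component of n points toward azimuth atan2(n_x, n_y) = 270°, the dip direction.

true dip 34°, dip direction 270°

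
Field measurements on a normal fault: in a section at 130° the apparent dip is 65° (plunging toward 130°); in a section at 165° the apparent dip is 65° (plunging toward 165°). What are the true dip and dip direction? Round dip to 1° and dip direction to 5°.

true dip 66°, dip direction 145°

Each apparent-dip line lies in the plane. As unit vectors (x east, y north, z up), v₁ plunges 65°→130° and v₂ plunges 65°→165°.
n = v₁ × v₂ = (0.124, -0.194, 0.102) (taken with n_z > 0).
tan δ = √(n_x²+n_y²)/n_z = 0.230/0.102, so δ = 66.0°.
The horizontal component of n points toward azimuth atan2(n_x, n_y) = 147°, the dip direction.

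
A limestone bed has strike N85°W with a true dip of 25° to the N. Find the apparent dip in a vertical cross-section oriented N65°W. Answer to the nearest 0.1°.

9.1°

Angle between strike (N85°W) and section (N65°W): β = 20°.
tan(apparent dip) = tan 25° · sin 20° = 0.1595
α = arctan(0.1595) = 9.06°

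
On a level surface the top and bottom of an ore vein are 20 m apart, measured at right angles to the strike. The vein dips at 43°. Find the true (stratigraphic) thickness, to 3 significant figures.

13.6 m

True thickness t = w · sin(dip) = 20 × sin 43°
t = 20 × 0.6820 = 13.640 m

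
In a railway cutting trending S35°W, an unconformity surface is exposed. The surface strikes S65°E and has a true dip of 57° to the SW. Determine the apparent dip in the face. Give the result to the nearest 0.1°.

The strike is S65°E and the section trends S35°W; the acute angle between them is β = 80°.
tan(apparent dip) = tan 57° · sin 80° = 1.5165
apparent dip = arctan 1.5165 = 56.60°

56.6°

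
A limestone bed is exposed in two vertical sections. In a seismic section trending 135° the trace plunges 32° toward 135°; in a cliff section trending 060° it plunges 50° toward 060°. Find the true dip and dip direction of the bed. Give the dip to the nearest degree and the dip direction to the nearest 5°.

true dip 51°, dip direction 075°

The two traces are lines in the plane: v₁ = (sin 135°·cos 32°, cos 135°·cos 32°, −sin 32°), v₂ = (sin 60°·cos 50°, cos 60°·cos 50°, −sin 50°).
Cross product v₁ × v₂ gives the pole to the plane: n ∝ (0.630, 0.164, 0.527).
tan δ = √(n_x²+n_y²)/n_z = 0.651/0.527, so δ = 51.0°.
Dip direction = atan2(0.630, 0.164) = 75° (azimuth of n's horizontal projection).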